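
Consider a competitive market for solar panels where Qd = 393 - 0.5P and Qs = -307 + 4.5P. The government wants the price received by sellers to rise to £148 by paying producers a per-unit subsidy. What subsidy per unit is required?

Required subsidy s = £80 per unit

At a seller price of 148, quantity supplied is -307 + 4.5·148 = 359.
Buyers absorb 359 only when they pay Pb with 393 − 0.5·Pb = 359, i.e. Pb = 68.
s = Ps − Pb = 148 − 68 = 80.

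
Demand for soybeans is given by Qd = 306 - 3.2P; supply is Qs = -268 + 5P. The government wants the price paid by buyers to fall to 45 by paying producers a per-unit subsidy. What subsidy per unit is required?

At a buyer price of 45, quantity demanded is 306 − 3.2·45 = 162.
Sellers supply 162 only when they receive Ps with -268 + 5·Ps = 162, i.e. Ps = 86.
s = Ps − Pb = 86 − 45 = 41.

Required subsidy s = 41 per unit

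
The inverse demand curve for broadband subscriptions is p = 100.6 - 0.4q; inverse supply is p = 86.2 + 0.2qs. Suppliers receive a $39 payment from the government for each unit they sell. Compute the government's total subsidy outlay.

Pre-subsidy: 100.6 - 0.4q = 86.2 + 0.2q gives q* = 24 and p* = 91.
With the subsidy, sellers receive ps = pb + 39 for each unit, where pb is the price buyers pay.
On the curves, pb = 100.6 - 0.4q and ps = 86.2 + 0.2q; the wedge ps − pb = 39 gives 86.2 + 0.2q − (100.6 - 0.4q) = 39, so q' = 89.
Then pb = 100.6 − 0.4·89 = 65 and ps = 86.2 + 0.2·89 = 104.
Government outlay = subsidy × quantity = 39 × 89 = 3471.

Government cost = $3471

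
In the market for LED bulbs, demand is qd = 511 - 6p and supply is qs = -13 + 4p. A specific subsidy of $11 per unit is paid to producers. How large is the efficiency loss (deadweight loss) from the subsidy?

Pre-subsidy: 511 - 6p = -13 + 4p gives p* = 52.4, q* = 196.6.
With the subsidy, sellers receive ps = pb + 11 for each unit, where pb is the price buyers pay.
Supply in terms of pb becomes qs = -13 + 4(pb + 11) = 31 + 4pb. Setting this equal to demand: 511 - 6pb = 31 + 4pb, so pb = 48.
Sellers receive ps = 48 + 11 = 59; q' = 511 − 6·48 = 223.
The subsidy expands output by 223 − 196.6 = 26.4 past the efficient level; on those units the gap between marginal cost and willingness to pay runs from 0 up to 11.
DWL = ½ × 11 × 26.4 = 145.2.

Deadweight loss = $145.2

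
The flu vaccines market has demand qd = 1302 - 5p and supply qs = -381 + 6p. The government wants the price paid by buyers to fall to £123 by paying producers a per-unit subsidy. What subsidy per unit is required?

Required subsidy s = £55 per unit

At a buyer price of 123, quantity demanded is 1302 − 5·123 = 687.
Sellers supply 687 only when they receive ps with -381 + 6·ps = 687, i.e. ps = 178.
s = ps − pb = 178 − 123 = 55.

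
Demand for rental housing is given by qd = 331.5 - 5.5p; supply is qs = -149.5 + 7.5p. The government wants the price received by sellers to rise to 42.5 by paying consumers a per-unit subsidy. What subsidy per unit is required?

Required subsidy s = 13 per unit

At a seller price of 42.5, quantity supplied is -149.5 + 7.5·42.5 = 169.25.
Buyers absorb 169.25 only when they pay pb with 331.5 − 5.5·pb = 169.25, i.e. pb = 29.5.
s = ps − pb = 42.5 − 29.5 = 13.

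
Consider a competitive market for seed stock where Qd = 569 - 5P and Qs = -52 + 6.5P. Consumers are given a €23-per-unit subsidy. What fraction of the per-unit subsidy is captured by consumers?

Pre-subsidy: 569 - 5P = -52 + 6.5P gives P* = 54, Q* = 299.
With the rebate, buyers effectively pay Pb = Ps − 23, where Ps is the price sellers receive.
Demand in terms of Ps becomes Qd = 569 − 5(Ps − 23) = 684 - 5Ps. Setting this equal to supply: 684 - 5Ps = -52 + 6.5Ps, so Ps = 64.
Buyers pay Pb = 64 − 23 = 41; Q' = -52 + 6.5·64 = 364.
Buyers' price falls by P* − Pb = 54 − 41 = 13; sellers' price rises by Ps − P* = 64 − 54 = 10.
So consumers capture 13/23 = 13/23 of each unit of subsidy.

Consumer share = 13/23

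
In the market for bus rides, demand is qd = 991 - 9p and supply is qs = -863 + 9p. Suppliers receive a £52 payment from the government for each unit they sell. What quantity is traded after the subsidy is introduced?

q' = 298

Pre-subsidy: 991 - 9p = -863 + 9p gives p* = 103, q* = 64.
With the subsidy, sellers receive ps = pb + 52 for each unit, where pb is the price buyers pay.
Supply in terms of pb becomes qs = -863 + 9(pb + 52) = -395 + 9pb. Setting this equal to demand: 991 - 9pb = -395 + 9pb, so pb = 77.
Sellers receive ps = 77 + 52 = 129; q' = 991 − 9·77 = 298.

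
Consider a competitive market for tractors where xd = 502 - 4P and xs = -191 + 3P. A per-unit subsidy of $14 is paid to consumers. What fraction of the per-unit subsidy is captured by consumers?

Consumer share = 3/7

Pre-subsidy: 502 - 4P = -191 + 3P gives P* = 99, x* = 106.
With the rebate, buyers effectively pay Pb = Ps − 14, where Ps is the price sellers receive.
Demand in terms of Ps becomes xd = 502 − 4(Ps − 14) = 558 - 4Ps. Setting this equal to supply: 558 - 4Ps = -191 + 3Ps, so Ps = 107.
Buyers pay Pb = 107 − 14 = 93; x' = -191 + 3·107 = 130.
Buyers' price falls by P* − Pb = 99 − 93 = 6; sellers' price rises by Ps − P* = 107 − 99 = 8.
So consumers capture 6/14 = 3/7 of each unit of subsidy.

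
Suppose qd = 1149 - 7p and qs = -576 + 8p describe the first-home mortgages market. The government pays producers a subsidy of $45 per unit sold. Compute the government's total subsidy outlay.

Government cost = $23040

Pre-subsidy: 1149 - 7p = -576 + 8p gives p* = 115, q* = 344.
With the subsidy, sellers receive ps = pb + 45 for each unit, where pb is the price buyers pay.
Supply in terms of pb becomes qs = -576 + 8(pb + 45) = -216 + 8pb. Setting this equal to demand: 1149 - 7pb = -216 + 8pb, so pb = 91.
Sellers receive ps = 91 + 45 = 136; q' = 1149 − 7·91 = 512.
Government outlay = subsidy × quantity = 45 × 512 = 23040.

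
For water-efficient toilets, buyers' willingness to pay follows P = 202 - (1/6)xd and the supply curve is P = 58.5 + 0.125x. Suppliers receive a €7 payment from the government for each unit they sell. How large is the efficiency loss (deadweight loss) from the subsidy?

Pre-subsidy: 202 - (1/6)x = 58.5 + 0.125x gives x* = 492 and P* = 120.
With the subsidy, sellers receive Ps = Pb + 7 for each unit, where Pb is the price buyers pay.
On the curves, Pb = 202 - (1/6)x and Ps = 58.5 + 0.125x; the wedge Ps − Pb = 7 gives 58.5 + 0.125x − (202 - (1/6)x) = 7, so x' = 516.
Then Pb = 202 − (1/6)·516 = 116 and Ps = 58.5 + 0.125·516 = 123.
The subsidy expands output by 516 − 492 = 24 past the efficient level; on those units the gap between marginal cost and willingness to pay runs from 0 up to 7.
DWL = ½ × 7 × 24 = 84.

Deadweight loss = €84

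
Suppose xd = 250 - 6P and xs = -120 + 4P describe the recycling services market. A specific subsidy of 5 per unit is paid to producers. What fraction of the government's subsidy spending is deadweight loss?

Pre-subsidy: 250 - 6P = -120 + 4P gives P* = 37, x* = 28.
With the subsidy, sellers receive Ps = Pb + 5 for each unit, where Pb is the price buyers pay.
Supply in terms of Pb becomes xs = -120 + 4(Pb + 5) = -100 + 4Pb. Setting this equal to demand: 250 - 6Pb = -100 + 4Pb, so Pb = 35.
Sellers receive Ps = 35 + 5 = 40; x' = 250 − 6·35 = 40.
ΔCS = ½(28 + 40)(37 − 35) = 68; ΔPS = ½(28 + 40)(40 − 37) = 102.
Government spending = 5 × 40 = 200.
DWL = ½ × 5 × (40 − 28) = 30; fraction = 30 / 200 = 0.15.

DWL / government spending = 0.15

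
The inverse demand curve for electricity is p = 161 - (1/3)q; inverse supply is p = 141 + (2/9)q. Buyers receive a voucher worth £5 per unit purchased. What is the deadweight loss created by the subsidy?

Deadweight loss = £22.5

Pre-subsidy: 161 - (1/3)q = 141 + (2/9)q gives q* = 36 and p* = 149.
With the rebate, buyers effectively pay pb = ps − 5, where ps is the price sellers receive.
On the curves, pb = 161 - (1/3)q and ps = 141 + (2/9)q; the wedge ps − pb = 5 gives 141 + (2/9)q − (161 - (1/3)q) = 5, so q' = 45.
Then pb = 161 − (1/3)·45 = 146 and ps = 141 + (2/9)·45 = 151.
The subsidy expands output by 45 − 36 = 9 past the efficient level; on those units the gap between marginal cost and willingness to pay runs from 0 up to 5.
DWL = ½ × 5 × 9 = 22.5.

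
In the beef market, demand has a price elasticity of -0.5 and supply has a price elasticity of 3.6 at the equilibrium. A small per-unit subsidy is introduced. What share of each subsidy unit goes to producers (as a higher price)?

For a small subsidy around the equilibrium, the benefit split depends on the relative slopes, which at a point are proportional to the elasticities.
Buyer share = εs/(εs + |εd|) = 3.6/(3.6 + 0.5) = 36/41; seller share = |εd|/(εs + |εd|) = 5/41.
So producers capture 5/41 of the subsidy.

Producer share = 5/41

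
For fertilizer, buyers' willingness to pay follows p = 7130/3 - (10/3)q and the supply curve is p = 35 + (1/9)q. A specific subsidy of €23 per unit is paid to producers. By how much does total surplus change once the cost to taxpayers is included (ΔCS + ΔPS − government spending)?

Net change in total surplus = -4761/62

Pre-subsidy: 7130/3 - (10/3)q = 35 + (1/9)q gives q* = 21075/31 and p* = 10280/93.
With the subsidy, sellers receive ps = pb + 23 for each unit, where pb is the price buyers pay.
On the curves, pb = 7130/3 - (10/3)q and ps = 35 + (1/9)q; the wedge ps − pb = 23 gives 35 + (1/9)q − (7130/3 - (10/3)q) = 23, so q' = 21282/31.
Then pb = 7130/3 − (10/3)·(21282/31) = 8210/93 and ps = 35 + (1/9)·(21282/31) = 10349/93.
ΔCS = ½(21075/31 + 21282/31)(10280/93 − 8210/93) = 14613165/961; ΔPS = ½(21075/31 + 21282/31)(10349/93 − 10280/93) = 974211/1922.
Government spending = 23 × 21282/31 = 489486/31.
Net change = 14613165/961 + 974211/1922 − 489486/31 = -4761/62. The loss equals the DWL triangle ½·23·207/31.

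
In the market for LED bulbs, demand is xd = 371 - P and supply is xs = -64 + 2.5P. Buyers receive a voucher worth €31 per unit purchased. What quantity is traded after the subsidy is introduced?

x' = 1882/7

Pre-subsidy: 371 - P = -64 + 2.5P gives P* = 870/7, x* = 1727/7.
With the rebate, buyers effectively pay Pb = Ps − 31, where Ps is the price sellers receive.
Demand in terms of Ps becomes xd = 371 − 1(Ps − 31) = 402 - Ps. Setting this equal to supply: 402 - Ps = -64 + 2.5Ps, so Ps = 932/7.
Buyers pay Pb = 932/7 − 31 = 715/7; x' = -64 + 2.5·(932/7) = 1882/7.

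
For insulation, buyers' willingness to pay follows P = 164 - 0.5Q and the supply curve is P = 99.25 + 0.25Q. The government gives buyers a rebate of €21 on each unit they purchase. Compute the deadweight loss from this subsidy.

Pre-subsidy: 164 - 0.5Q = 99.25 + 0.25Q gives Q* = 259/3 and P* = 725/6.
With the rebate, buyers effectively pay Pb = Ps − 21, where Ps is the price sellers receive.
On the curves, Pb = 164 - 0.5Q and Ps = 99.25 + 0.25Q; the wedge Ps − Pb = 21 gives 99.25 + 0.25Q − (164 - 0.5Q) = 21, so Q' = 343/3.
Then Pb = 164 − 0.5·(343/3) = 641/6 and Ps = 99.25 + 0.25·(343/3) = 767/6.
The subsidy expands output by 343/3 − 259/3 = 28 past the efficient level; on those units the gap between marginal cost and willingness to pay runs from 0 up to 21.
DWL = ½ × 21 × 28 = 294.

Deadweight loss = €294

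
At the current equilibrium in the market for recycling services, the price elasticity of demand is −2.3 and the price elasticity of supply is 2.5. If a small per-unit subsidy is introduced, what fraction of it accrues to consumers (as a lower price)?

For a small subsidy around the equilibrium, the benefit split depends on the relative slopes, which at a point are proportional to the elasticities.
Buyer share = εs/(εs + |εd|) = 2.5/(2.5 + 2.3) = 25/48; seller share = |εd|/(εs + |εd|) = 23/48.

Consumer share = 25/48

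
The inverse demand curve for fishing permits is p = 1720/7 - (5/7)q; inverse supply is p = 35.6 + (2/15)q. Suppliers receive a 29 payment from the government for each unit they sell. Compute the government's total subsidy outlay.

Pre-subsidy: 1720/7 - (5/7)q = 35.6 + (2/15)q gives q* = 22062/89 and p* = 6110/89.
With the subsidy, sellers receive ps = pb + 29 for each unit, where pb is the price buyers pay.
On the curves, pb = 1720/7 - (5/7)q and ps = 35.6 + (2/15)q; the wedge ps − pb = 29 gives 35.6 + (2/15)q − (1720/7 - (5/7)q) = 29, so q' = 25107/89.
Then pb = 1720/7 − (5/7)·(25107/89) = 3935/89 and ps = 35.6 + (2/15)·(25107/89) = 6516/89.
Government outlay = subsidy × quantity = 29 × 25107/89 = 728103/89.

Government cost = 728103/89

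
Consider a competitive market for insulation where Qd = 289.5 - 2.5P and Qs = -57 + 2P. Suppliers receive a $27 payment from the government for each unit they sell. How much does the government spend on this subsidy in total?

Government cost = $3429

Pre-subsidy: 289.5 - 2.5P = -57 + 2P gives P* = 77, Q* = 97.
With the subsidy, sellers receive Ps = Pb + 27 for each unit, where Pb is the price buyers pay.
Supply in terms of Pb becomes Qs = -57 + 2(Pb + 27) = -3 + 2Pb. Setting this equal to demand: 289.5 - 2.5Pb = -3 + 2Pb, so Pb = 65.
Sellers receive Ps = 65 + 27 = 92; Q' = 289.5 − 2.5·65 = 127.
Government outlay = subsidy × quantity = 27 × 127 = 3429.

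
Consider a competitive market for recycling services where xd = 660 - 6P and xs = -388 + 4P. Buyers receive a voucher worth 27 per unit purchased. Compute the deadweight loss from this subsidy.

Deadweight loss = 874.8

Pre-subsidy: 660 - 6P = -388 + 4P gives P* = 104.8, x* = 31.2.
With the rebate, buyers effectively pay Pb = Ps − 27, where Ps is the price sellers receive.
Demand in terms of Ps becomes xd = 660 − 6(Ps − 27) = 822 - 6Ps. Setting this equal to supply: 822 - 6Ps = -388 + 4Ps, so Ps = 121.
Buyers pay Pb = 121 − 27 = 94; x' = -388 + 4·121 = 96.
The subsidy expands output by 96 − 31.2 = 64.8 past the efficient level; on those units the gap between marginal cost and willingness to pay runs from 0 up to 27.
DWL = ½ × 27 × 64.8 = 874.8.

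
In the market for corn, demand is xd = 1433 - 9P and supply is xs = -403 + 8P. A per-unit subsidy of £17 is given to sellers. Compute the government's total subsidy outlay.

Government cost = £9061

Pre-subsidy: 1433 - 9P = -403 + 8P gives P* = 108, x* = 461.
With the subsidy, sellers receive Ps = Pb + 17 for each unit, where Pb is the price buyers pay.
Supply in terms of Pb becomes xs = -403 + 8(Pb + 17) = -267 + 8Pb. Setting this equal to demand: 1433 - 9Pb = -267 + 8Pb, so Pb = 100.
Sellers receive Ps = 100 + 17 = 117; x' = 1433 − 9·100 = 533.
Government outlay = subsidy × quantity = 17 × 533 = 9061.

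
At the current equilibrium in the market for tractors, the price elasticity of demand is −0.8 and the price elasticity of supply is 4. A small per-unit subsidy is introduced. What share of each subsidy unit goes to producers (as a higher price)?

Producer share = 1/6

For a small subsidy around the equilibrium, the benefit split depends on the relative slopes, which at a point are proportional to the elasticities.
Buyer share = εs/(εs + |εd|) = 4/(4 + 0.8) = 5/6; seller share = |εd|/(εs + |εd|) = 1/6.
So producers capture 1/6 of the subsidy.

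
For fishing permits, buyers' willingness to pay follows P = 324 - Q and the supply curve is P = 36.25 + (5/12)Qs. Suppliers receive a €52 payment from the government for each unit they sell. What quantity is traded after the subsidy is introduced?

Q' = 4077/17

Pre-subsidy: 324 - Q = 36.25 + (5/12)Q gives Q* = 3453/17 and P* = 2055/17.
With the subsidy, sellers receive Ps = Pb + 52 for each unit, where Pb is the price buyers pay.
On the curves, Pb = 324 - Q and Ps = 36.25 + (5/12)Q; the wedge Ps − Pb = 52 gives 36.25 + (5/12)Q − (324 - Q) = 52, so Q' = 4077/17.
Then Pb = 324 − 1·(4077/17) = 1431/17 and Ps = 36.25 + (5/12)·(4077/17) = 2315/17.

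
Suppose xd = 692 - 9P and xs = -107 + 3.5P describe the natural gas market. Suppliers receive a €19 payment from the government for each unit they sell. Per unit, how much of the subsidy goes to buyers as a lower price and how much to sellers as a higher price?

Buyers gain €5.32 per unit; sellers gain €13.68 per unit

Pre-subsidy: 692 - 9P = -107 + 3.5P gives P* = 63.92, x* = 116.72.
With the subsidy, sellers receive Ps = Pb + 19 for each unit, where Pb is the price buyers pay.
Supply in terms of Pb becomes xs = -107 + 3.5(Pb + 19) = -40.5 + 3.5Pb. Setting this equal to demand: 692 - 9Pb = -40.5 + 3.5Pb, so Pb = 58.6.
Sellers receive Ps = 58.6 + 19 = 77.6; x' = 692 − 9·58.6 = 164.6.
Buyers' price falls by P* − Pb = 63.92 − 58.6 = 5.32; sellers' price rises by Ps − P* = 77.6 − 63.92 = 13.68.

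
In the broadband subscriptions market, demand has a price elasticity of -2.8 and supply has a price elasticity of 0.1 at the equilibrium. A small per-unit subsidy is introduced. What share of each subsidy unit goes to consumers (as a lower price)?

Consumer share = 1/29

For a small subsidy around the equilibrium, the benefit split depends on the relative slopes, which at a point are proportional to the elasticities.
Buyer share = εs/(εs + |εd|) = 0.1/(0.1 + 2.8) = 1/29; seller share = |εd|/(εs + |εd|) = 28/29.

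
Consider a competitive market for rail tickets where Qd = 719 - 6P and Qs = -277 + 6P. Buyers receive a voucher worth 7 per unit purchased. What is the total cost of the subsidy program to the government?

Pre-subsidy: 719 - 6P = -277 + 6P gives P* = 83, Q* = 221.
With the rebate, buyers effectively pay Pb = Ps − 7, where Ps is the price sellers receive.
Demand in terms of Ps becomes Qd = 719 − 6(Ps − 7) = 761 - 6Ps. Setting this equal to supply: 761 - 6Ps = -277 + 6Ps, so Ps = 86.5.
Buyers pay Pb = 86.5 − 7 = 79.5; Q' = -277 + 6·86.5 = 242.
Government outlay = subsidy × quantity = 7 × 242 = 1694.

Government cost = 1694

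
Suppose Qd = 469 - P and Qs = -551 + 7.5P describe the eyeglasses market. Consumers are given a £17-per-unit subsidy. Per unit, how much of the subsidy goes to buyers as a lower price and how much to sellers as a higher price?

Pre-subsidy: 469 - P = -551 + 7.5P gives P* = 120, Q* = 349.
With the rebate, buyers effectively pay Pb = Ps − 17, where Ps is the price sellers receive.
Demand in terms of Ps becomes Qd = 469 − 1(Ps − 17) = 486 - Ps. Setting this equal to supply: 486 - Ps = -551 + 7.5Ps, so Ps = 122.
Buyers pay Pb = 122 − 17 = 105; Q' = -551 + 7.5·122 = 364.
Buyers' price falls by P* − Pb = 120 − 105 = 15; sellers' price rises by Ps − P* = 122 − 120 = 2.

Buyers gain £15 per unit; sellers gain £2 per unit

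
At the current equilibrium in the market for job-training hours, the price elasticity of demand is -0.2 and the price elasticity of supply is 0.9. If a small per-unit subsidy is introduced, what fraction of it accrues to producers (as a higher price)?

For a small subsidy around the equilibrium, the benefit split depends on the relative slopes, which at a point are proportional to the elasticities.
Buyer share = εs/(εs + |εd|) = 0.9/(0.9 + 0.2) = 9/11; seller share = |εd|/(εs + |εd|) = 2/11.
So producers capture 2/11 of the subsidy.

Producer share = 2/11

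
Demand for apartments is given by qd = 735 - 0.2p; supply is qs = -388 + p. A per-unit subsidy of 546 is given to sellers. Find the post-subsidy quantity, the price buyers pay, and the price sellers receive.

q' = 3833/6; buyers pay 2885/6; sellers receive 6161/6

Pre-subsidy: 735 - 0.2p = -388 + p gives p* = 5615/6, q* = 3287/6.
With the subsidy, sellers receive ps = pb + 546 for each unit, where pb is the price buyers pay.
Supply in terms of pb becomes qs = -388 + 1(pb + 546) = 158 + pb. Setting this equal to demand: 735 - 0.2pb = 158 + pb, so pb = 2885/6.
Sellers receive ps = 2885/6 + 546 = 6161/6; q' = 735 − 0.2·(2885/6) = 3833/6.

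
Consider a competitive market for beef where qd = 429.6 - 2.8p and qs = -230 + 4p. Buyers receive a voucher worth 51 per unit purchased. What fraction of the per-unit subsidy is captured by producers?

Pre-subsidy: 429.6 - 2.8p = -230 + 4p gives p* = 97, q* = 158.
With the rebate, buyers effectively pay pb = ps − 51, where ps is the price sellers receive.
Demand in terms of ps becomes qd = 429.6 − 2.8(ps − 51) = 572.4 - 2.8ps. Setting this equal to supply: 572.4 - 2.8ps = -230 + 4ps, so ps = 118.
Buyers pay pb = 118 − 51 = 67; q' = -230 + 4·118 = 242.
Buyers' price falls by p* − pb = 97 − 67 = 30; sellers' price rises by ps − p* = 118 − 97 = 21.
So producers capture 21/51 = 7/17 of each unit of subsidy.

Producer share = 7/17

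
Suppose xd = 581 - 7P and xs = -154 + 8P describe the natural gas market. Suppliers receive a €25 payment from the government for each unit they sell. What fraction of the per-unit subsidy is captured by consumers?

Pre-subsidy: 581 - 7P = -154 + 8P gives P* = 49, x* = 238.
With the subsidy, sellers receive Ps = Pb + 25 for each unit, where Pb is the price buyers pay.
Supply in terms of Pb becomes xs = -154 + 8(Pb + 25) = 46 + 8Pb. Setting this equal to demand: 581 - 7Pb = 46 + 8Pb, so Pb = 107/3.
Sellers receive Ps = 107/3 + 25 = 182/3; x' = 581 − 7·(107/3) = 994/3.
Buyers' price falls by P* − Pb = 49 − 107/3 = 40/3; sellers' price rises by Ps − P* = 182/3 − 49 = 35/3.
So consumers capture (40/3)/25 = 8/15 of each unit of subsidy.

Consumer share = 8/15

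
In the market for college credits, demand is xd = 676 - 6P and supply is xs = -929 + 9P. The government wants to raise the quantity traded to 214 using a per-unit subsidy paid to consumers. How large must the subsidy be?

At x = 214, invert demand for the buyer price: Pb = (676 − 214)/6 = 77; invert supply for the seller price: Ps = (214 − (-929))/9 = 127.
The subsidy must fill the gap: s = Ps − Pb = 127 − 77 = 50.

Required subsidy s = 50 per unit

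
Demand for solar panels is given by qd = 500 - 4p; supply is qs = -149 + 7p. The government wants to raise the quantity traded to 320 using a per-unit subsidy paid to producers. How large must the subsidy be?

At q = 320, invert demand for the buyer price: pb = (500 − 320)/4 = 45; invert supply for the seller price: ps = (320 − (-149))/7 = 67.
The subsidy must fill the gap: s = ps − pb = 67 − 45 = 22.

Required subsidy s = 22 per unit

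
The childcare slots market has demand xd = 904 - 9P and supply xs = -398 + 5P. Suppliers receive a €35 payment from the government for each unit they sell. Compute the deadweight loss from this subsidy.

Pre-subsidy: 904 - 9P = -398 + 5P gives P* = 93, x* = 67.
With the subsidy, sellers receive Ps = Pb + 35 for each unit, where Pb is the price buyers pay.
Supply in terms of Pb becomes xs = -398 + 5(Pb + 35) = -223 + 5Pb. Setting this equal to demand: 904 - 9Pb = -223 + 5Pb, so Pb = 80.5.
Sellers receive Ps = 80.5 + 35 = 115.5; x' = 904 − 9·80.5 = 179.5.
The subsidy expands output by 179.5 − 67 = 112.5 past the efficient level; on those units the gap between marginal cost and willingness to pay runs from 0 up to 35.
DWL = ½ × 35 × 112.5 = 1968.75.

Deadweight loss = €1968.75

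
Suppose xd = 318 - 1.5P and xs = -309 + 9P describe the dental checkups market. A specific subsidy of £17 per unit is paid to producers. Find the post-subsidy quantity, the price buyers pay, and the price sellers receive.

x' = 1752/7; buyers pay 316/7; sellers receive 435/7

Pre-subsidy: 318 - 1.5P = -309 + 9P gives P* = 418/7, x* = 1599/7.
With the subsidy, sellers receive Ps = Pb + 17 for each unit, where Pb is the price buyers pay.
Supply in terms of Pb becomes xs = -309 + 9(Pb + 17) = -156 + 9Pb. Setting this equal to demand: 318 - 1.5Pb = -156 + 9Pb, so Pb = 316/7.
Sellers receive Ps = 316/7 + 17 = 435/7; x' = 318 − 1.5·(316/7) = 1752/7.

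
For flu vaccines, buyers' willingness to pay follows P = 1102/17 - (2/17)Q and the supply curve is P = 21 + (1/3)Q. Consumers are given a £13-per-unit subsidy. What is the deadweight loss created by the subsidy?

Pre-subsidy: 1102/17 - (2/17)Q = 21 + (1/3)Q gives Q* = 2235/23 and P* = 1228/23.
With the rebate, buyers effectively pay Pb = Ps − 13, where Ps is the price sellers receive.
On the curves, Pb = 1102/17 - (2/17)Q and Ps = 21 + (1/3)Q; the wedge Ps − Pb = 13 gives 21 + (1/3)Q − (1102/17 - (2/17)Q) = 13, so Q' = 126.
Then Pb = 1102/17 − (2/17)·126 = 50 and Ps = 21 + (1/3)·126 = 63.
The subsidy expands output by 126 − 2235/23 = 663/23 past the efficient level; on those units the gap between marginal cost and willingness to pay runs from 0 up to 13.
DWL = ½ × 13 × 663/23 = 8619/46.

Deadweight loss = 8619/46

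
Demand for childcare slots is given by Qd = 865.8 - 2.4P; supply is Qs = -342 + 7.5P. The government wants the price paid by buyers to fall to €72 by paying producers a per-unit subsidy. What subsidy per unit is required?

Required subsidy s = €66 per unit

At a buyer price of 72, quantity demanded is 865.8 − 2.4·72 = 693.
Sellers supply 693 only when they receive Ps with -342 + 7.5·Ps = 693, i.e. Ps = 138.
s = Ps − Pb = 138 − 72 = 66.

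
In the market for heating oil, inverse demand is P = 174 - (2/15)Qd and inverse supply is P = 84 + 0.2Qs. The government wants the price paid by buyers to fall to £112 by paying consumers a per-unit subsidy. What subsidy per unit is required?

Required subsidy s = £65 per unit

At a buyer price of 112, quantity demanded is 1305 − 7.5·112 = 465.
Sellers supply 465 only when they receive Ps = 84 + 0.2·465 = 177.
s = Ps − Pb = 177 − 112 = 65.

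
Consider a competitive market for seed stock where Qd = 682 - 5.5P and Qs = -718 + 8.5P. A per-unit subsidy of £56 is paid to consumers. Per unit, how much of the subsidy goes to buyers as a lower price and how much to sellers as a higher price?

Pre-subsidy: 682 - 5.5P = -718 + 8.5P gives P* = 100, Q* = 132.
With the rebate, buyers effectively pay Pb = Ps − 56, where Ps is the price sellers receive.
Demand in terms of Ps becomes Qd = 682 − 5.5(Ps − 56) = 990 - 5.5Ps. Setting this equal to supply: 990 - 5.5Ps = -718 + 8.5Ps, so Ps = 122.
Buyers pay Pb = 122 − 56 = 66; Q' = -718 + 8.5·122 = 319.
Buyers' price falls by P* − Pb = 100 − 66 = 34; sellers' price rises by Ps − P* = 122 − 100 = 22.

Buyers gain £34 per unit; sellers gain £22 per unit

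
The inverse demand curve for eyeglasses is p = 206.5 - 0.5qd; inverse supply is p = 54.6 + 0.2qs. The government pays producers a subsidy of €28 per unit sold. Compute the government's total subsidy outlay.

Pre-subsidy: 206.5 - 0.5q = 54.6 + 0.2q gives q* = 217 and p* = 98.
With the subsidy, sellers receive ps = pb + 28 for each unit, where pb is the price buyers pay.
On the curves, pb = 206.5 - 0.5q and ps = 54.6 + 0.2q; the wedge ps − pb = 28 gives 54.6 + 0.2q − (206.5 - 0.5q) = 28, so q' = 257.
Then pb = 206.5 − 0.5·257 = 78 and ps = 54.6 + 0.2·257 = 106.
Government outlay = subsidy × quantity = 28 × 257 = 7196.

Government cost = €7196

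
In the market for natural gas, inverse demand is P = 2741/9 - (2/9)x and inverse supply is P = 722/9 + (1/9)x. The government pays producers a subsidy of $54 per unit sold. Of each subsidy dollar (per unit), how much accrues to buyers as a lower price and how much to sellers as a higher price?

Pre-subsidy: 2741/9 - (2/9)x = 722/9 + (1/9)x gives x* = 673 and P* = 155.
With the subsidy, sellers receive Ps = Pb + 54 for each unit, where Pb is the price buyers pay.
On the curves, Pb = 2741/9 - (2/9)x and Ps = 722/9 + (1/9)x; the wedge Ps − Pb = 54 gives 722/9 + (1/9)x − (2741/9 - (2/9)x) = 54, so x' = 835.
Then Pb = 2741/9 − (2/9)·835 = 119 and Ps = 722/9 + (1/9)·835 = 173.
Buyers' price falls by P* − Pb = 155 − 119 = 36; sellers' price rises by Ps − P* = 173 − 155 = 18.

Buyers gain $36 per unit; sellers gain $18 per unit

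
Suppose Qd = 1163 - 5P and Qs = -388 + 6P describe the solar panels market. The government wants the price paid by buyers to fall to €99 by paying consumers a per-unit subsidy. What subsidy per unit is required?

Required subsidy s = €77 per unit

At a buyer price of 99, quantity demanded is 1163 − 5·99 = 668.
Sellers supply 668 only when they receive Ps with -388 + 6·Ps = 668, i.e. Ps = 176.
s = Ps − Pb = 176 − 99 = 77.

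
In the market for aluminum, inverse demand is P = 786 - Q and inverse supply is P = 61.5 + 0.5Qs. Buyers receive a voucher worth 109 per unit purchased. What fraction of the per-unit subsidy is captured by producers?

Producer share = 1/3

Pre-subsidy: 786 - Q = 61.5 + 0.5Q gives Q* = 483 and P* = 303.
With the rebate, buyers effectively pay Pb = Ps − 109, where Ps is the price sellers receive.
On the curves, Pb = 786 - Q and Ps = 61.5 + 0.5Q; the wedge Ps − Pb = 109 gives 61.5 + 0.5Q − (786 - Q) = 109, so Q' = 1667/3.
Then Pb = 786 − 1·(1667/3) = 691/3 and Ps = 61.5 + 0.5·(1667/3) = 1018/3.
Buyers' price falls by P* − Pb = 303 − 691/3 = 218/3; sellers' price rises by Ps − P* = 1018/3 − 303 = 109/3.
So producers capture (109/3)/109 = 1/3 of each unit of subsidy.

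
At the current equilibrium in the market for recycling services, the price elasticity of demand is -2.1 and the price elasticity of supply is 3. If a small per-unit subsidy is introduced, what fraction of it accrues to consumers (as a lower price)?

Consumer share = 10/17

For a small subsidy around the equilibrium, the benefit split depends on the relative slopes, which at a point are proportional to the elasticities.
Buyer share = εs/(εs + |εd|) = 3/(3 + 2.1) = 10/17; seller share = |εd|/(εs + |εd|) = 7/17.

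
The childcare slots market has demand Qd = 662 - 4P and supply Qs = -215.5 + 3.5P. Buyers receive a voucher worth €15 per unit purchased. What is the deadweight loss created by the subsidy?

Deadweight loss = €210

Pre-subsidy: 662 - 4P = -215.5 + 3.5P gives P* = 117, Q* = 194.
With the rebate, buyers effectively pay Pb = Ps − 15, where Ps is the price sellers receive.
Demand in terms of Ps becomes Qd = 662 − 4(Ps − 15) = 722 - 4Ps. Setting this equal to supply: 722 - 4Ps = -215.5 + 3.5Ps, so Ps = 125.
Buyers pay Pb = 125 − 15 = 110; Q' = -215.5 + 3.5·125 = 222.
The subsidy expands output by 222 − 194 = 28 past the efficient level; on those units the gap between marginal cost and willingness to pay runs from 0 up to 15.
DWL = ½ × 15 × 28 = 210.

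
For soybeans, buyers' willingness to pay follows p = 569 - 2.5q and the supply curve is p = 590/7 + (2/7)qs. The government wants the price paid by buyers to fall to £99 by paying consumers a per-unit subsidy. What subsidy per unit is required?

Required subsidy s = £39 per unit

At a buyer price of 99, quantity demanded is 227.6 − 0.4·99 = 188.
Sellers supply 188 only when they receive ps = 590/7 + (2/7)·188 = 138.
s = ps − pb = 138 − 99 = 39.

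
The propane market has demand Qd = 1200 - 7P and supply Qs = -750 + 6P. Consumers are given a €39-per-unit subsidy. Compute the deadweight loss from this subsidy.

Deadweight loss = €2457

Pre-subsidy: 1200 - 7P = -750 + 6P gives P* = 150, Q* = 150.
With the rebate, buyers effectively pay Pb = Ps − 39, where Ps is the price sellers receive.
Demand in terms of Ps becomes Qd = 1200 − 7(Ps − 39) = 1473 - 7Ps. Setting this equal to supply: 1473 - 7Ps = -750 + 6Ps, so Ps = 171.
Buyers pay Pb = 171 − 39 = 132; Q' = -750 + 6·171 = 276.
The subsidy expands output by 276 − 150 = 126 past the efficient level; on those units the gap between marginal cost and willingness to pay runs from 0 up to 39.
DWL = ½ × 39 × 126 = 2457.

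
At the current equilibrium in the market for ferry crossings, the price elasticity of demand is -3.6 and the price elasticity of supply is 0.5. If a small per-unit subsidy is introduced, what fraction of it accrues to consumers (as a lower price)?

Consumer share = 5/41

For a small subsidy around the equilibrium, the benefit split depends on the relative slopes, which at a point are proportional to the elasticities.
Buyer share = εs/(εs + |εd|) = 0.5/(0.5 + 3.6) = 5/41; seller share = |εd|/(εs + |εd|) = 36/41.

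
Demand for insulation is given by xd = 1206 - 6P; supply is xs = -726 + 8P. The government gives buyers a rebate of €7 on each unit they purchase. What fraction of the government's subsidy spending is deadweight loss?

Pre-subsidy: 1206 - 6P = -726 + 8P gives P* = 138, x* = 378.
With the rebate, buyers effectively pay Pb = Ps − 7, where Ps is the price sellers receive.
Demand in terms of Ps becomes xd = 1206 − 6(Ps − 7) = 1248 - 6Ps. Setting this equal to supply: 1248 - 6Ps = -726 + 8Ps, so Ps = 141.
Buyers pay Pb = 141 − 7 = 134; x' = -726 + 8·141 = 402.
ΔCS = ½(378 + 402)(138 − 134) = 1560; ΔPS = ½(378 + 402)(141 − 138) = 1170.
Government spending = 7 × 402 = 2814.
DWL = ½ × 7 × (402 − 378) = 84; fraction = 84 / 2814 = 2/67.

DWL / government spending = 2/67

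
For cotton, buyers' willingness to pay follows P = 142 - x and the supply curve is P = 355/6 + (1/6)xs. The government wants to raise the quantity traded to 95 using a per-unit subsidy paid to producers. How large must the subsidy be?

At x = 95, from the demand curve buyers pay Pb = 142 − 1·95 = 47; from the supply curve sellers need Ps = 355/6 + (1/6)·95 = 75.
The subsidy must fill the gap: s = Ps − Pb = 75 − 47 = 28.

Required subsidy s = 28 per unit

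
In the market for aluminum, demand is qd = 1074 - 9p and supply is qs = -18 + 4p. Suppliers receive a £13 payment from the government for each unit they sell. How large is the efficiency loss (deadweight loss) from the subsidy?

Deadweight loss = £234

Pre-subsidy: 1074 - 9p = -18 + 4p gives p* = 84, q* = 318.
With the subsidy, sellers receive ps = pb + 13 for each unit, where pb is the price buyers pay.
Supply in terms of pb becomes qs = -18 + 4(pb + 13) = 34 + 4pb. Setting this equal to demand: 1074 - 9pb = 34 + 4pb, so pb = 80.
Sellers receive ps = 80 + 13 = 93; q' = 1074 − 9·80 = 354.
The subsidy expands output by 354 − 318 = 36 past the efficient level; on those units the gap between marginal cost and willingness to pay runs from 0 up to 13.
DWL = ½ × 13 × 36 = 234.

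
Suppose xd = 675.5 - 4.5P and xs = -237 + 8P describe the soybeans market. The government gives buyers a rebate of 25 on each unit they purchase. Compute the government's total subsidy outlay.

Pre-subsidy: 675.5 - 4.5P = -237 + 8P gives P* = 73, x* = 347.
With the rebate, buyers effectively pay Pb = Ps − 25, where Ps is the price sellers receive.
Demand in terms of Ps becomes xd = 675.5 − 4.5(Ps − 25) = 788 - 4.5Ps. Setting this equal to supply: 788 - 4.5Ps = -237 + 8Ps, so Ps = 82.
Buyers pay Pb = 82 − 25 = 57; x' = -237 + 8·82 = 419.
Government outlay = subsidy × quantity = 25 × 419 = 10475.

Government cost = 10475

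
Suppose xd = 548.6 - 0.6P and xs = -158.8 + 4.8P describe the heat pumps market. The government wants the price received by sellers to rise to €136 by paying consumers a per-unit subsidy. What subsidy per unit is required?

At a seller price of 136, quantity supplied is -158.8 + 4.8·136 = 494.
Buyers absorb 494 only when they pay Pb with 548.6 − 0.6·Pb = 494, i.e. Pb = 91.
s = Ps − Pb = 136 − 91 = 45.

Required subsidy s = €45 per unit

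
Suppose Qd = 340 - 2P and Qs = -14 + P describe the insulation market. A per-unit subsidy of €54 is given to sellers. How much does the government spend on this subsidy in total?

Pre-subsidy: 340 - 2P = -14 + P gives P* = 118, Q* = 104.
With the subsidy, sellers receive Ps = Pb + 54 for each unit, where Pb is the price buyers pay.
Supply in terms of Pb becomes Qs = -14 + 1(Pb + 54) = 40 + Pb. Setting this equal to demand: 340 - 2Pb = 40 + Pb, so Pb = 100.
Sellers receive Ps = 100 + 54 = 154; Q' = 340 − 2·100 = 140.
Government outlay = subsidy × quantity = 54 × 140 = 7560.

Government cost = €7560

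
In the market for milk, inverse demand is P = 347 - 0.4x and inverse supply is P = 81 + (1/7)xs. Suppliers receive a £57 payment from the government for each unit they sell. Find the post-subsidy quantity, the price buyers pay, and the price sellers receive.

x' = 595; buyers pay £109; sellers receive £166

Pre-subsidy: 347 - 0.4x = 81 + (1/7)x gives x* = 490 and P* = 151.
With the subsidy, sellers receive Ps = Pb + 57 for each unit, where Pb is the price buyers pay.
On the curves, Pb = 347 - 0.4x and Ps = 81 + (1/7)x; the wedge Ps − Pb = 57 gives 81 + (1/7)x − (347 - 0.4x) = 57, so x' = 595.
Then Pb = 347 − 0.4·595 = 109 and Ps = 81 + (1/7)·595 = 166.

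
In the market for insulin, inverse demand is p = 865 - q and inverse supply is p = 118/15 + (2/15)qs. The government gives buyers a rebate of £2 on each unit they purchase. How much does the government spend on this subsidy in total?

Government cost = 25774/17

Pre-subsidy: 865 - q = 118/15 + (2/15)q gives q* = 12857/17 and p* = 1848/17.
With the rebate, buyers effectively pay pb = ps − 2, where ps is the price sellers receive.
On the curves, pb = 865 - q and ps = 118/15 + (2/15)q; the wedge ps − pb = 2 gives 118/15 + (2/15)q − (865 - q) = 2, so q' = 12887/17.
Then pb = 865 − 1·(12887/17) = 1818/17 and ps = 118/15 + (2/15)·(12887/17) = 1852/17.
Government outlay = subsidy × quantity = 2 × 12887/17 = 25774/17.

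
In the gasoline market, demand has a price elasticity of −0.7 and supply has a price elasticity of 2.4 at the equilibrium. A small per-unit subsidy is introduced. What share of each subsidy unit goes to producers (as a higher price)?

Producer share = 7/31

For a small subsidy around the equilibrium, the benefit split depends on the relative slopes, which at a point are proportional to the elasticities.
Buyer share = εs/(εs + |εd|) = 2.4/(2.4 + 0.7) = 24/31; seller share = |εd|/(εs + |εd|) = 7/31.
So producers capture 7/31 of the subsidy.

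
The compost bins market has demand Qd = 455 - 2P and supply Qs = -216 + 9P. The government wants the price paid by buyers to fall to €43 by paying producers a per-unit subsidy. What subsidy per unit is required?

At a buyer price of 43, quantity demanded is 455 − 2·43 = 369.
Sellers supply 369 only when they receive Ps with -216 + 9·Ps = 369, i.e. Ps = 65.
s = Ps − Pb = 65 − 43 = 22.

Required subsidy s = €22 per unit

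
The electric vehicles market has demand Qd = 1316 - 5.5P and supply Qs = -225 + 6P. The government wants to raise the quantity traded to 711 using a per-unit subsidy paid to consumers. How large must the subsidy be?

Required subsidy s = 46 per unit

At Q = 711, invert demand for the buyer price: Pb = (1316 − 711)/5.5 = 110; invert supply for the seller price: Ps = (711 − (-225))/6 = 156.
The subsidy must fill the gap: s = Ps − Pb = 156 − 110 = 46.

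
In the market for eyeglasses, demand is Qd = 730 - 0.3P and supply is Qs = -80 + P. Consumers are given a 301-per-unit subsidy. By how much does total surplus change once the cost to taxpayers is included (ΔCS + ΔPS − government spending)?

Pre-subsidy: 730 - 0.3P = -80 + P gives P* = 8100/13, Q* = 7060/13.
With the rebate, buyers effectively pay Pb = Ps − 301, where Ps is the price sellers receive.
Demand in terms of Ps becomes Qd = 730 − 0.3(Ps − 301) = 820.3 - 0.3Ps. Setting this equal to supply: 820.3 - 0.3Ps = -80 + Ps, so Ps = 9003/13.
Buyers pay Pb = 9003/13 − 301 = 5090/13; Q' = -80 + 1·(9003/13) = 7963/13.
ΔCS = ½(7060/13 + 7963/13)(8100/13 − 5090/13) = 22609615/169; ΔPS = ½(7060/13 + 7963/13)(9003/13 − 8100/13) = 13565769/338.
Government spending = 301 × 7963/13 = 2396863/13.
Net change = 22609615/169 + 13565769/338 − 2396863/13 = -271803/26. The loss equals the DWL triangle ½·301·903/13.

Net change in total surplus = -271803/26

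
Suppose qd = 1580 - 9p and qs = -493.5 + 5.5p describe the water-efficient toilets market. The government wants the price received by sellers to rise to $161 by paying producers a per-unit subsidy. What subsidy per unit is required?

Required subsidy s = $29 per unit

At a seller price of 161, quantity supplied is -493.5 + 5.5·161 = 392.
Buyers absorb 392 only when they pay pb with 1580 − 9·pb = 392, i.e. pb = 132.
s = ps − pb = 161 − 132 = 29.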